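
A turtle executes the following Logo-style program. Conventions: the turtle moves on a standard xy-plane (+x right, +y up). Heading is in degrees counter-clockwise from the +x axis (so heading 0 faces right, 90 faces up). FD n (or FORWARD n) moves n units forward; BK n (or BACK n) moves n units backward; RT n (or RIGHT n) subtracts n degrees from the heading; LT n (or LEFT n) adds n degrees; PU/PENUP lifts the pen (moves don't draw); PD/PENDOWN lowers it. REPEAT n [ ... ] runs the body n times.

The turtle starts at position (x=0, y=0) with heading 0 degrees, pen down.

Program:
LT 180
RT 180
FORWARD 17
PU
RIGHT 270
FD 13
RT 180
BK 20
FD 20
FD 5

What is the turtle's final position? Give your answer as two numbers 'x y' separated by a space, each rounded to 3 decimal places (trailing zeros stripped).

Executing turtle program step by step:
Start: pos=(0,0), heading=0, pen down
LT 180: heading 0 -> 180
RT 180: heading 180 -> 0
FD 17: (0,0) -> (17,0) [heading=0, draw]
PU: pen up
RT 270: heading 0 -> 90
FD 13: (17,0) -> (17,13) [heading=90, move]
RT 180: heading 90 -> 270
BK 20: (17,13) -> (17,33) [heading=270, move]
FD 20: (17,33) -> (17,13) [heading=270, move]
FD 5: (17,13) -> (17,8) [heading=270, move]
Final: pos=(17,8), heading=270, 1 segment(s) drawn

Answer: 17 8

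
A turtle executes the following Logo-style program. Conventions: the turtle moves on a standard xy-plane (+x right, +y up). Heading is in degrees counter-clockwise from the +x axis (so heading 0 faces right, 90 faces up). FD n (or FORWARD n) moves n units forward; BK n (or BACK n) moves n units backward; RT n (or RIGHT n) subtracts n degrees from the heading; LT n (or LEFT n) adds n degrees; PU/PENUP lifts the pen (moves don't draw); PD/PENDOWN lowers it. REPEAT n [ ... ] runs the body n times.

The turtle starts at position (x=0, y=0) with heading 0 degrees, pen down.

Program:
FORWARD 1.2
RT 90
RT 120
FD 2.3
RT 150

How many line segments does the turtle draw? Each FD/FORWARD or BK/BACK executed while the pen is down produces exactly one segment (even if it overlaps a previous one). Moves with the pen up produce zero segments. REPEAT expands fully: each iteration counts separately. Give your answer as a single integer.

Executing turtle program step by step:
Start: pos=(0,0), heading=0, pen down
FD 1.2: (0,0) -> (1.2,0) [heading=0, draw]
RT 90: heading 0 -> 270
RT 120: heading 270 -> 150
FD 2.3: (1.2,0) -> (-0.792,1.15) [heading=150, draw]
RT 150: heading 150 -> 0
Final: pos=(-0.792,1.15), heading=0, 2 segment(s) drawn
Segments drawn: 2

Answer: 2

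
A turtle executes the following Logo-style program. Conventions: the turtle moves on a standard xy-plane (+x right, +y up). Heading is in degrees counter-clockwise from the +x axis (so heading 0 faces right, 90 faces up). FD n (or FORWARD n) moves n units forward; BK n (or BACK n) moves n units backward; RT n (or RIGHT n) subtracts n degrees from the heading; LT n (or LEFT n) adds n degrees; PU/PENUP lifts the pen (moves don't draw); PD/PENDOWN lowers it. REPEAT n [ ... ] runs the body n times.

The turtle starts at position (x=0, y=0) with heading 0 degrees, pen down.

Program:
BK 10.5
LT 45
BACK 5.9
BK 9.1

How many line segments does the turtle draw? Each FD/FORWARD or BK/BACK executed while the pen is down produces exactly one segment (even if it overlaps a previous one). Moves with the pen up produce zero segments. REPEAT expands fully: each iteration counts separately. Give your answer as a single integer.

Answer: 3

Derivation:
Executing turtle program step by step:
Start: pos=(0,0), heading=0, pen down
BK 10.5: (0,0) -> (-10.5,0) [heading=0, draw]
LT 45: heading 0 -> 45
BK 5.9: (-10.5,0) -> (-14.672,-4.172) [heading=45, draw]
BK 9.1: (-14.672,-4.172) -> (-21.107,-10.607) [heading=45, draw]
Final: pos=(-21.107,-10.607), heading=45, 3 segment(s) drawn
Segments drawn: 3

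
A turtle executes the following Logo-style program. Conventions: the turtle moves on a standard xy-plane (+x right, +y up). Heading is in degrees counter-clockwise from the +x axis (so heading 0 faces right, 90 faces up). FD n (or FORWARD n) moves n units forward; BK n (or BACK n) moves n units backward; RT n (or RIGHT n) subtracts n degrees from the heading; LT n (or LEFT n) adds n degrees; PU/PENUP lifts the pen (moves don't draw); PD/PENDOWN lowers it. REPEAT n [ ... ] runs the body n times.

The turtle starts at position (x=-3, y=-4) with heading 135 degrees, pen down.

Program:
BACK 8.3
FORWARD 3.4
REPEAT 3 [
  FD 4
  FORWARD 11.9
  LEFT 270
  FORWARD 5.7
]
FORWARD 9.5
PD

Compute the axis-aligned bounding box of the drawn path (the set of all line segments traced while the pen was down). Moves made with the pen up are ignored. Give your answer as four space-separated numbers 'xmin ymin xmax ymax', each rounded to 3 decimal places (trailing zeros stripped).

Answer: -10.778 -9.869 19.769 19.052

Derivation:
Executing turtle program step by step:
Start: pos=(-3,-4), heading=135, pen down
BK 8.3: (-3,-4) -> (2.869,-9.869) [heading=135, draw]
FD 3.4: (2.869,-9.869) -> (0.465,-7.465) [heading=135, draw]
REPEAT 3 [
  -- iteration 1/3 --
  FD 4: (0.465,-7.465) -> (-2.364,-4.636) [heading=135, draw]
  FD 11.9: (-2.364,-4.636) -> (-10.778,3.778) [heading=135, draw]
  LT 270: heading 135 -> 45
  FD 5.7: (-10.778,3.778) -> (-6.748,7.809) [heading=45, draw]
  -- iteration 2/3 --
  FD 4: (-6.748,7.809) -> (-3.919,10.637) [heading=45, draw]
  FD 11.9: (-3.919,10.637) -> (4.495,19.052) [heading=45, draw]
  LT 270: heading 45 -> 315
  FD 5.7: (4.495,19.052) -> (8.526,15.021) [heading=315, draw]
  -- iteration 3/3 --
  FD 4: (8.526,15.021) -> (11.354,12.193) [heading=315, draw]
  FD 11.9: (11.354,12.193) -> (19.769,3.778) [heading=315, draw]
  LT 270: heading 315 -> 225
  FD 5.7: (19.769,3.778) -> (15.738,-0.252) [heading=225, draw]
]
FD 9.5: (15.738,-0.252) -> (9.021,-6.97) [heading=225, draw]
PD: pen down
Final: pos=(9.021,-6.97), heading=225, 12 segment(s) drawn

Segment endpoints: x in {-10.778, -6.748, -3.919, -3, -2.364, 0.465, 2.869, 4.495, 8.526, 9.021, 11.354, 15.738, 19.769}, y in {-9.869, -7.465, -6.97, -4.636, -4, -0.252, 3.778, 3.778, 7.809, 10.637, 12.193, 15.021, 19.052}
xmin=-10.778, ymin=-9.869, xmax=19.769, ymax=19.052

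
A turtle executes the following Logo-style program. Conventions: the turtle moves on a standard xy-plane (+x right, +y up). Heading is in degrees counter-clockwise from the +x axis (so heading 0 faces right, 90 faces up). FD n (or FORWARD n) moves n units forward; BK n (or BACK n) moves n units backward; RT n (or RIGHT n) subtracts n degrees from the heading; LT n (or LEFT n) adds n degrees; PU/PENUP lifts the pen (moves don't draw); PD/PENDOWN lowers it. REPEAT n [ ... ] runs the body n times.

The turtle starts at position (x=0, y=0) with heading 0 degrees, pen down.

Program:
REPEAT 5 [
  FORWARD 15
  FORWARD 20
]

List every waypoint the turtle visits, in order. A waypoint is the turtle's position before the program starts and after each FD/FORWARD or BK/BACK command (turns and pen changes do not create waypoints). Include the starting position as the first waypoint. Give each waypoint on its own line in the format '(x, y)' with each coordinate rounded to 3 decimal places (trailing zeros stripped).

Executing turtle program step by step:
Start: pos=(0,0), heading=0, pen down
REPEAT 5 [
  -- iteration 1/5 --
  FD 15: (0,0) -> (15,0) [heading=0, draw]
  FD 20: (15,0) -> (35,0) [heading=0, draw]
  -- iteration 2/5 --
  FD 15: (35,0) -> (50,0) [heading=0, draw]
  FD 20: (50,0) -> (70,0) [heading=0, draw]
  -- iteration 3/5 --
  FD 15: (70,0) -> (85,0) [heading=0, draw]
  FD 20: (85,0) -> (105,0) [heading=0, draw]
  -- iteration 4/5 --
  FD 15: (105,0) -> (120,0) [heading=0, draw]
  FD 20: (120,0) -> (140,0) [heading=0, draw]
  -- iteration 5/5 --
  FD 15: (140,0) -> (155,0) [heading=0, draw]
  FD 20: (155,0) -> (175,0) [heading=0, draw]
]
Final: pos=(175,0), heading=0, 10 segment(s) drawn
Waypoints (11 total):
(0, 0)
(15, 0)
(35, 0)
(50, 0)
(70, 0)
(85, 0)
(105, 0)
(120, 0)
(140, 0)
(155, 0)
(175, 0)

Answer: (0, 0)
(15, 0)
(35, 0)
(50, 0)
(70, 0)
(85, 0)
(105, 0)
(120, 0)
(140, 0)
(155, 0)
(175, 0)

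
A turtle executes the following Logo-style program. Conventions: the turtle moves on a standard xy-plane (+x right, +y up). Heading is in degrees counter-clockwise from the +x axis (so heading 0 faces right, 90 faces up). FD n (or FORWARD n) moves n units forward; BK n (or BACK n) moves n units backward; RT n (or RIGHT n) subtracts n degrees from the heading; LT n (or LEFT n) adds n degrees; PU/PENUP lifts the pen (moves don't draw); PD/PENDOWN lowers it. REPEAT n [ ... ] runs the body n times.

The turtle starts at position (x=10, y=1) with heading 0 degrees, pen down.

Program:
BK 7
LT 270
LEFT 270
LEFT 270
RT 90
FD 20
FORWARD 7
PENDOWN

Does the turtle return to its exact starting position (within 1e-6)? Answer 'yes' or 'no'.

Executing turtle program step by step:
Start: pos=(10,1), heading=0, pen down
BK 7: (10,1) -> (3,1) [heading=0, draw]
LT 270: heading 0 -> 270
LT 270: heading 270 -> 180
LT 270: heading 180 -> 90
RT 90: heading 90 -> 0
FD 20: (3,1) -> (23,1) [heading=0, draw]
FD 7: (23,1) -> (30,1) [heading=0, draw]
PD: pen down
Final: pos=(30,1), heading=0, 3 segment(s) drawn

Start position: (10, 1)
Final position: (30, 1)
Distance = 20; >= 1e-6 -> NOT closed

Answer: no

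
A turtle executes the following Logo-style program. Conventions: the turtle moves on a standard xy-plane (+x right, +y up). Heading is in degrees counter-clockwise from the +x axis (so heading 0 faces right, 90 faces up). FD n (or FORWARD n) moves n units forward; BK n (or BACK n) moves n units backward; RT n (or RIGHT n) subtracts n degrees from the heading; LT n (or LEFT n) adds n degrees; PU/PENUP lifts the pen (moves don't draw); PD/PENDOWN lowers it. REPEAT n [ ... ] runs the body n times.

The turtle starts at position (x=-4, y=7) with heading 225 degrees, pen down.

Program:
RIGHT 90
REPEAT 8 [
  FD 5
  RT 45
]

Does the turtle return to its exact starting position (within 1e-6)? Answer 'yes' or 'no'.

Executing turtle program step by step:
Start: pos=(-4,7), heading=225, pen down
RT 90: heading 225 -> 135
REPEAT 8 [
  -- iteration 1/8 --
  FD 5: (-4,7) -> (-7.536,10.536) [heading=135, draw]
  RT 45: heading 135 -> 90
  -- iteration 2/8 --
  FD 5: (-7.536,10.536) -> (-7.536,15.536) [heading=90, draw]
  RT 45: heading 90 -> 45
  -- iteration 3/8 --
  FD 5: (-7.536,15.536) -> (-4,19.071) [heading=45, draw]
  RT 45: heading 45 -> 0
  -- iteration 4/8 --
  FD 5: (-4,19.071) -> (1,19.071) [heading=0, draw]
  RT 45: heading 0 -> 315
  -- iteration 5/8 --
  FD 5: (1,19.071) -> (4.536,15.536) [heading=315, draw]
  RT 45: heading 315 -> 270
  -- iteration 6/8 --
  FD 5: (4.536,15.536) -> (4.536,10.536) [heading=270, draw]
  RT 45: heading 270 -> 225
  -- iteration 7/8 --
  FD 5: (4.536,10.536) -> (1,7) [heading=225, draw]
  RT 45: heading 225 -> 180
  -- iteration 8/8 --
  FD 5: (1,7) -> (-4,7) [heading=180, draw]
  RT 45: heading 180 -> 135
]
Final: pos=(-4,7), heading=135, 8 segment(s) drawn

Start position: (-4, 7)
Final position: (-4, 7)
Distance = 0; < 1e-6 -> CLOSED

Answer: yes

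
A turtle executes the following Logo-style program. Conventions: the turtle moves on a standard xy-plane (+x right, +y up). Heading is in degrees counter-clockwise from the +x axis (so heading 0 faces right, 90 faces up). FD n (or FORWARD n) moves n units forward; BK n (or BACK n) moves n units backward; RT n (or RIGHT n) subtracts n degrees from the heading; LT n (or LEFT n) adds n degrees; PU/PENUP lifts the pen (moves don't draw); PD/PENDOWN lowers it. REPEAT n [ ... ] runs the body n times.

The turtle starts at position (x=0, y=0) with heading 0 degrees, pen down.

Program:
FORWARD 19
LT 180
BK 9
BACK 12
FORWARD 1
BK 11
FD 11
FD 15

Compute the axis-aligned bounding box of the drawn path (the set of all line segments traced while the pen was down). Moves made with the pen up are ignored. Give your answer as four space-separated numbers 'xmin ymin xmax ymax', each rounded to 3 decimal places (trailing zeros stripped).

Executing turtle program step by step:
Start: pos=(0,0), heading=0, pen down
FD 19: (0,0) -> (19,0) [heading=0, draw]
LT 180: heading 0 -> 180
BK 9: (19,0) -> (28,0) [heading=180, draw]
BK 12: (28,0) -> (40,0) [heading=180, draw]
FD 1: (40,0) -> (39,0) [heading=180, draw]
BK 11: (39,0) -> (50,0) [heading=180, draw]
FD 11: (50,0) -> (39,0) [heading=180, draw]
FD 15: (39,0) -> (24,0) [heading=180, draw]
Final: pos=(24,0), heading=180, 7 segment(s) drawn

Segment endpoints: x in {0, 19, 24, 28, 39, 40, 50}, y in {0, 0, 0, 0, 0, 0}
xmin=0, ymin=0, xmax=50, ymax=0

Answer: 0 0 50 0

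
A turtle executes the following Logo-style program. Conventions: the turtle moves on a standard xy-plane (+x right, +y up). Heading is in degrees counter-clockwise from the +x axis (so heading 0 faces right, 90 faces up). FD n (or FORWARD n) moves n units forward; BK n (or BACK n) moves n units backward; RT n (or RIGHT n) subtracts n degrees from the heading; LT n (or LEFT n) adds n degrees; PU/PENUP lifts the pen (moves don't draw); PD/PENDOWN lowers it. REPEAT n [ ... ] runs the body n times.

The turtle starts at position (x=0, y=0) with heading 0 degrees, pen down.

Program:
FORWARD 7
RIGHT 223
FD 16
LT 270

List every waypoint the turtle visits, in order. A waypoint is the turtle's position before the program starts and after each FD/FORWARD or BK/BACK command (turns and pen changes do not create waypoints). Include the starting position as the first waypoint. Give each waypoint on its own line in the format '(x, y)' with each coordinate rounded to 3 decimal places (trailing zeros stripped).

Answer: (0, 0)
(7, 0)
(-4.702, 10.912)

Derivation:
Executing turtle program step by step:
Start: pos=(0,0), heading=0, pen down
FD 7: (0,0) -> (7,0) [heading=0, draw]
RT 223: heading 0 -> 137
FD 16: (7,0) -> (-4.702,10.912) [heading=137, draw]
LT 270: heading 137 -> 47
Final: pos=(-4.702,10.912), heading=47, 2 segment(s) drawn
Waypoints (3 total):
(0, 0)
(7, 0)
(-4.702, 10.912)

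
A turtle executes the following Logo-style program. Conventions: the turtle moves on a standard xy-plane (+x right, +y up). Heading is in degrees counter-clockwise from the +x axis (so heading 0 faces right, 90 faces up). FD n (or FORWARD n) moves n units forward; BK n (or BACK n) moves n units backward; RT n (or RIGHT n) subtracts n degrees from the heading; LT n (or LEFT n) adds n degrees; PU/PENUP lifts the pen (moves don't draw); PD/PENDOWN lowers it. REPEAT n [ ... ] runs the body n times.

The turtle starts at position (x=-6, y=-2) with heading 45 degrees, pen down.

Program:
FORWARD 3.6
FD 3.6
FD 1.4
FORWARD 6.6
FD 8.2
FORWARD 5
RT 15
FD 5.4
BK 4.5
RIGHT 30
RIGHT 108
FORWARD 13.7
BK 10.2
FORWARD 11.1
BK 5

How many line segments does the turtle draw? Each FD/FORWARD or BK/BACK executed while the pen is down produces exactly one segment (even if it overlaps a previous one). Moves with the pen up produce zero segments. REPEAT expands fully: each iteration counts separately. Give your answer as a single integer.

Executing turtle program step by step:
Start: pos=(-6,-2), heading=45, pen down
FD 3.6: (-6,-2) -> (-3.454,0.546) [heading=45, draw]
FD 3.6: (-3.454,0.546) -> (-0.909,3.091) [heading=45, draw]
FD 1.4: (-0.909,3.091) -> (0.081,4.081) [heading=45, draw]
FD 6.6: (0.081,4.081) -> (4.748,8.748) [heading=45, draw]
FD 8.2: (4.748,8.748) -> (10.546,14.546) [heading=45, draw]
FD 5: (10.546,14.546) -> (14.082,18.082) [heading=45, draw]
RT 15: heading 45 -> 30
FD 5.4: (14.082,18.082) -> (18.758,20.782) [heading=30, draw]
BK 4.5: (18.758,20.782) -> (14.861,18.532) [heading=30, draw]
RT 30: heading 30 -> 0
RT 108: heading 0 -> 252
FD 13.7: (14.861,18.532) -> (10.628,5.502) [heading=252, draw]
BK 10.2: (10.628,5.502) -> (13.78,15.203) [heading=252, draw]
FD 11.1: (13.78,15.203) -> (10.35,4.646) [heading=252, draw]
BK 5: (10.35,4.646) -> (11.895,9.402) [heading=252, draw]
Final: pos=(11.895,9.402), heading=252, 12 segment(s) drawn
Segments drawn: 12

Answer: 12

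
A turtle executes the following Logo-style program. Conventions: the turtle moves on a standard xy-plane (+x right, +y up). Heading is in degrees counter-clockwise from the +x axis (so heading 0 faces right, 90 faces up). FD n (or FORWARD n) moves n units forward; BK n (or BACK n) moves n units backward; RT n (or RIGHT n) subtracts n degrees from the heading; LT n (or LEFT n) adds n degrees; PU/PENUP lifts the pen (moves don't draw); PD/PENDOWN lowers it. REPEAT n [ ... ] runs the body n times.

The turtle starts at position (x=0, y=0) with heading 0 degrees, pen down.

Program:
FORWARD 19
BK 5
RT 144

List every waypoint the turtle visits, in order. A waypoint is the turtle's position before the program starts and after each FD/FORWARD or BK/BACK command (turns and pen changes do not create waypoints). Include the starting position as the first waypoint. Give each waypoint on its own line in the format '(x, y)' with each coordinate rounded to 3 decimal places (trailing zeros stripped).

Executing turtle program step by step:
Start: pos=(0,0), heading=0, pen down
FD 19: (0,0) -> (19,0) [heading=0, draw]
BK 5: (19,0) -> (14,0) [heading=0, draw]
RT 144: heading 0 -> 216
Final: pos=(14,0), heading=216, 2 segment(s) drawn
Waypoints (3 total):
(0, 0)
(19, 0)
(14, 0)

Answer: (0, 0)
(19, 0)
(14, 0)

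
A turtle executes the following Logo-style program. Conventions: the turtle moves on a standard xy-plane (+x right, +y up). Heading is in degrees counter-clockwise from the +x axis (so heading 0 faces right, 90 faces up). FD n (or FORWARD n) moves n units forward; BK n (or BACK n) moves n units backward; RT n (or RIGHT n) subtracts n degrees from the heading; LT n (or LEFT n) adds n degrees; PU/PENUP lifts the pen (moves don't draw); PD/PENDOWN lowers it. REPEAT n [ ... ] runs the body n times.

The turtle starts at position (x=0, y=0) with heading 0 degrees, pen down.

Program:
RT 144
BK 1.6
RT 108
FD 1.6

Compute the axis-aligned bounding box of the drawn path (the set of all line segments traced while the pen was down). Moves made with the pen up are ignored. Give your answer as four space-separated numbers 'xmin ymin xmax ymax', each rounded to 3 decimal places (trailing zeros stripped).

Executing turtle program step by step:
Start: pos=(0,0), heading=0, pen down
RT 144: heading 0 -> 216
BK 1.6: (0,0) -> (1.294,0.94) [heading=216, draw]
RT 108: heading 216 -> 108
FD 1.6: (1.294,0.94) -> (0.8,2.462) [heading=108, draw]
Final: pos=(0.8,2.462), heading=108, 2 segment(s) drawn

Segment endpoints: x in {0, 0.8, 1.294}, y in {0, 0.94, 2.462}
xmin=0, ymin=0, xmax=1.294, ymax=2.462

Answer: 0 0 1.294 2.462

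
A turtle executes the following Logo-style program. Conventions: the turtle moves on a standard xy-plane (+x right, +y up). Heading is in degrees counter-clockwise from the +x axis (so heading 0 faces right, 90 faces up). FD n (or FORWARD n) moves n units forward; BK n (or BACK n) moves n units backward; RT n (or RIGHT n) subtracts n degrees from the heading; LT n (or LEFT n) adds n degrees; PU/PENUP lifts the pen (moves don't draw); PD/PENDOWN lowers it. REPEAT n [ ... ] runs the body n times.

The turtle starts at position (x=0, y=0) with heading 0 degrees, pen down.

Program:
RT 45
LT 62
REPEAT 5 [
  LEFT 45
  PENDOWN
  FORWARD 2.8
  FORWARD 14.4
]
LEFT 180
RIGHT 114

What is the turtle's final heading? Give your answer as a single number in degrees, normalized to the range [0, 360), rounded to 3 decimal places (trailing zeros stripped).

Executing turtle program step by step:
Start: pos=(0,0), heading=0, pen down
RT 45: heading 0 -> 315
LT 62: heading 315 -> 17
REPEAT 5 [
  -- iteration 1/5 --
  LT 45: heading 17 -> 62
  PD: pen down
  FD 2.8: (0,0) -> (1.315,2.472) [heading=62, draw]
  FD 14.4: (1.315,2.472) -> (8.075,15.187) [heading=62, draw]
  -- iteration 2/5 --
  LT 45: heading 62 -> 107
  PD: pen down
  FD 2.8: (8.075,15.187) -> (7.256,17.864) [heading=107, draw]
  FD 14.4: (7.256,17.864) -> (3.046,31.635) [heading=107, draw]
  -- iteration 3/5 --
  LT 45: heading 107 -> 152
  PD: pen down
  FD 2.8: (3.046,31.635) -> (0.574,32.95) [heading=152, draw]
  FD 14.4: (0.574,32.95) -> (-12.141,39.71) [heading=152, draw]
  -- iteration 4/5 --
  LT 45: heading 152 -> 197
  PD: pen down
  FD 2.8: (-12.141,39.71) -> (-14.818,38.891) [heading=197, draw]
  FD 14.4: (-14.818,38.891) -> (-28.589,34.681) [heading=197, draw]
  -- iteration 5/5 --
  LT 45: heading 197 -> 242
  PD: pen down
  FD 2.8: (-28.589,34.681) -> (-29.904,32.209) [heading=242, draw]
  FD 14.4: (-29.904,32.209) -> (-36.664,19.495) [heading=242, draw]
]
LT 180: heading 242 -> 62
RT 114: heading 62 -> 308
Final: pos=(-36.664,19.495), heading=308, 10 segment(s) drawn

Answer: 308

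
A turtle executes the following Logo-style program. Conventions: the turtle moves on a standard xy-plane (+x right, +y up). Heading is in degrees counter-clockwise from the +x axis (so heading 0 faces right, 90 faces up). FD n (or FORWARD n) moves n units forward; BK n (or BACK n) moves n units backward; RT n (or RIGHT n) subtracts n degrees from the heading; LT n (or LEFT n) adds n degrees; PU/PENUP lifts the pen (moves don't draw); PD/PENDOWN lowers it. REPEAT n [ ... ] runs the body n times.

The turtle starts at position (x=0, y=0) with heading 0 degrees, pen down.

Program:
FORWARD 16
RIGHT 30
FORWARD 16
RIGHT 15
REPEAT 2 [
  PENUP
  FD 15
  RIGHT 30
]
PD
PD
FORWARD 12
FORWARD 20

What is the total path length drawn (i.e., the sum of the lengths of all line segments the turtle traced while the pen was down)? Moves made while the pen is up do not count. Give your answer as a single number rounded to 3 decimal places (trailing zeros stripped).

Executing turtle program step by step:
Start: pos=(0,0), heading=0, pen down
FD 16: (0,0) -> (16,0) [heading=0, draw]
RT 30: heading 0 -> 330
FD 16: (16,0) -> (29.856,-8) [heading=330, draw]
RT 15: heading 330 -> 315
REPEAT 2 [
  -- iteration 1/2 --
  PU: pen up
  FD 15: (29.856,-8) -> (40.463,-18.607) [heading=315, move]
  RT 30: heading 315 -> 285
  -- iteration 2/2 --
  PU: pen up
  FD 15: (40.463,-18.607) -> (44.345,-33.095) [heading=285, move]
  RT 30: heading 285 -> 255
]
PD: pen down
PD: pen down
FD 12: (44.345,-33.095) -> (41.239,-44.687) [heading=255, draw]
FD 20: (41.239,-44.687) -> (36.063,-64.005) [heading=255, draw]
Final: pos=(36.063,-64.005), heading=255, 4 segment(s) drawn

Segment lengths:
  seg 1: (0,0) -> (16,0), length = 16
  seg 2: (16,0) -> (29.856,-8), length = 16
  seg 3: (44.345,-33.095) -> (41.239,-44.687), length = 12
  seg 4: (41.239,-44.687) -> (36.063,-64.005), length = 20
Total = 64

Answer: 64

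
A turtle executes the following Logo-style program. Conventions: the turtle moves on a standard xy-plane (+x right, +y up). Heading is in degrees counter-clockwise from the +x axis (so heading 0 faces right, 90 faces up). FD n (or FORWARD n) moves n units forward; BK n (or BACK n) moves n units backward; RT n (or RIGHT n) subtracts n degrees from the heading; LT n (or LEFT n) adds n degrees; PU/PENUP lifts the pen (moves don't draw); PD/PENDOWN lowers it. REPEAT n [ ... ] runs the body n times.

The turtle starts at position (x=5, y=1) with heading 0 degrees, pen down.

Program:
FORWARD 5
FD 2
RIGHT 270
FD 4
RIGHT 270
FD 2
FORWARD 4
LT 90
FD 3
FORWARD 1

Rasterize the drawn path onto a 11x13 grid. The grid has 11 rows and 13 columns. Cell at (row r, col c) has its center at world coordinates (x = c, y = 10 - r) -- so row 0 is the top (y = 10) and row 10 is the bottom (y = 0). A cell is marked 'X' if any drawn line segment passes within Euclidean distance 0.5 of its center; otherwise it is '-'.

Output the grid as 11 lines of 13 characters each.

Answer: -------------
-------------
-------------
-------------
-------------
------XXXXXXX
------X-----X
------X-----X
------X-----X
-----XXXXXXXX
-------------

Derivation:
Segment 0: (5,1) -> (10,1)
Segment 1: (10,1) -> (12,1)
Segment 2: (12,1) -> (12,5)
Segment 3: (12,5) -> (10,5)
Segment 4: (10,5) -> (6,5)
Segment 5: (6,5) -> (6,2)
Segment 6: (6,2) -> (6,1)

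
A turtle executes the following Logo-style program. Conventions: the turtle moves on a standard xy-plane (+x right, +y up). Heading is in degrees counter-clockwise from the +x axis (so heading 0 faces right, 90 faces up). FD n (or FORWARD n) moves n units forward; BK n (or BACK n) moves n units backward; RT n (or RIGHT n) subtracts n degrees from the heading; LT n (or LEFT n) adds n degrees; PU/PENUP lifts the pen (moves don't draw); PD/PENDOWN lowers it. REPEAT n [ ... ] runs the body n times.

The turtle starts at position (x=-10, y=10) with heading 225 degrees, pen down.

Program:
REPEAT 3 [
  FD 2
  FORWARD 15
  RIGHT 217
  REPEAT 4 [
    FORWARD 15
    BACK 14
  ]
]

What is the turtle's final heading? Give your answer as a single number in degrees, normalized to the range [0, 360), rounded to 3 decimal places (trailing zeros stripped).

Executing turtle program step by step:
Start: pos=(-10,10), heading=225, pen down
REPEAT 3 [
  -- iteration 1/3 --
  FD 2: (-10,10) -> (-11.414,8.586) [heading=225, draw]
  FD 15: (-11.414,8.586) -> (-22.021,-2.021) [heading=225, draw]
  RT 217: heading 225 -> 8
  REPEAT 4 [
    -- iteration 1/4 --
    FD 15: (-22.021,-2.021) -> (-7.167,0.067) [heading=8, draw]
    BK 14: (-7.167,0.067) -> (-21.031,-1.882) [heading=8, draw]
    -- iteration 2/4 --
    FD 15: (-21.031,-1.882) -> (-6.177,0.206) [heading=8, draw]
    BK 14: (-6.177,0.206) -> (-20.04,-1.742) [heading=8, draw]
    -- iteration 3/4 --
    FD 15: (-20.04,-1.742) -> (-5.186,0.345) [heading=8, draw]
    BK 14: (-5.186,0.345) -> (-19.05,-1.603) [heading=8, draw]
    -- iteration 4/4 --
    FD 15: (-19.05,-1.603) -> (-4.196,0.484) [heading=8, draw]
    BK 14: (-4.196,0.484) -> (-18.06,-1.464) [heading=8, draw]
  ]
  -- iteration 2/3 --
  FD 2: (-18.06,-1.464) -> (-16.079,-1.186) [heading=8, draw]
  FD 15: (-16.079,-1.186) -> (-1.225,0.902) [heading=8, draw]
  RT 217: heading 8 -> 151
  REPEAT 4 [
    -- iteration 1/4 --
    FD 15: (-1.225,0.902) -> (-14.344,8.174) [heading=151, draw]
    BK 14: (-14.344,8.174) -> (-2.1,1.387) [heading=151, draw]
    -- iteration 2/4 --
    FD 15: (-2.1,1.387) -> (-15.219,8.659) [heading=151, draw]
    BK 14: (-15.219,8.659) -> (-2.974,1.871) [heading=151, draw]
    -- iteration 3/4 --
    FD 15: (-2.974,1.871) -> (-16.094,9.144) [heading=151, draw]
    BK 14: (-16.094,9.144) -> (-3.849,2.356) [heading=151, draw]
    -- iteration 4/4 --
    FD 15: (-3.849,2.356) -> (-16.968,9.628) [heading=151, draw]
    BK 14: (-16.968,9.628) -> (-4.724,2.841) [heading=151, draw]
  ]
  -- iteration 3/3 --
  FD 2: (-4.724,2.841) -> (-6.473,3.811) [heading=151, draw]
  FD 15: (-6.473,3.811) -> (-19.592,11.083) [heading=151, draw]
  RT 217: heading 151 -> 294
  REPEAT 4 [
    -- iteration 1/4 --
    FD 15: (-19.592,11.083) -> (-13.491,-2.62) [heading=294, draw]
    BK 14: (-13.491,-2.62) -> (-19.185,10.169) [heading=294, draw]
    -- iteration 2/4 --
    FD 15: (-19.185,10.169) -> (-13.084,-3.534) [heading=294, draw]
    BK 14: (-13.084,-3.534) -> (-18.779,9.256) [heading=294, draw]
    -- iteration 3/4 --
    FD 15: (-18.779,9.256) -> (-12.678,-4.447) [heading=294, draw]
    BK 14: (-12.678,-4.447) -> (-18.372,8.342) [heading=294, draw]
    -- iteration 4/4 --
    FD 15: (-18.372,8.342) -> (-12.271,-5.361) [heading=294, draw]
    BK 14: (-12.271,-5.361) -> (-17.965,7.429) [heading=294, draw]
  ]
]
Final: pos=(-17.965,7.429), heading=294, 30 segment(s) drawn

Answer: 294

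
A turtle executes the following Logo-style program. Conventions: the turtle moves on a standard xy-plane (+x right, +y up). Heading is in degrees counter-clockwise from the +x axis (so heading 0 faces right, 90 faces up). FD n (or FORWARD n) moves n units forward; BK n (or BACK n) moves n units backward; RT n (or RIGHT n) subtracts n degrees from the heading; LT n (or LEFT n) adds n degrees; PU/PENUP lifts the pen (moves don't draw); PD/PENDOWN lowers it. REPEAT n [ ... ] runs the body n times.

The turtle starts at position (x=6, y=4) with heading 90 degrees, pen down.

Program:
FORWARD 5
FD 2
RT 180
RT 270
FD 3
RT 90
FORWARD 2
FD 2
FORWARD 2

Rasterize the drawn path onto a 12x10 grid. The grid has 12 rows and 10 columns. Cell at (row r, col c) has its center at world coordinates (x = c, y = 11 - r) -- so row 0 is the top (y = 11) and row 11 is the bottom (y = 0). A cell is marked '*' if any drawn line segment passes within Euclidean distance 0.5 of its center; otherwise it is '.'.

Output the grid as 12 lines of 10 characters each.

Segment 0: (6,4) -> (6,9)
Segment 1: (6,9) -> (6,11)
Segment 2: (6,11) -> (9,11)
Segment 3: (9,11) -> (9,9)
Segment 4: (9,9) -> (9,7)
Segment 5: (9,7) -> (9,5)

Answer: ......****
......*..*
......*..*
......*..*
......*..*
......*..*
......*..*
......*...
..........
..........
..........
..........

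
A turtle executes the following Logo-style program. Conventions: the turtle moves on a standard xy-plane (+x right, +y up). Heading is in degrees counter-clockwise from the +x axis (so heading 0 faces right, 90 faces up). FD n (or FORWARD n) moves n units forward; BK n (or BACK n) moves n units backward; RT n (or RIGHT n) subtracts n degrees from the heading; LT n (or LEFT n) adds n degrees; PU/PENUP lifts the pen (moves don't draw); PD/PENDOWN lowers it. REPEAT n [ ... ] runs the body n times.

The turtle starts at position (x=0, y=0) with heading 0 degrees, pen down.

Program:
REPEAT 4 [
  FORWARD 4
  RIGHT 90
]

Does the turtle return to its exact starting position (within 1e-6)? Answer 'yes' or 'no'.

Answer: yes

Derivation:
Executing turtle program step by step:
Start: pos=(0,0), heading=0, pen down
REPEAT 4 [
  -- iteration 1/4 --
  FD 4: (0,0) -> (4,0) [heading=0, draw]
  RT 90: heading 0 -> 270
  -- iteration 2/4 --
  FD 4: (4,0) -> (4,-4) [heading=270, draw]
  RT 90: heading 270 -> 180
  -- iteration 3/4 --
  FD 4: (4,-4) -> (0,-4) [heading=180, draw]
  RT 90: heading 180 -> 90
  -- iteration 4/4 --
  FD 4: (0,-4) -> (0,0) [heading=90, draw]
  RT 90: heading 90 -> 0
]
Final: pos=(0,0), heading=0, 4 segment(s) drawn

Start position: (0, 0)
Final position: (0, 0)
Distance = 0; < 1e-6 -> CLOSED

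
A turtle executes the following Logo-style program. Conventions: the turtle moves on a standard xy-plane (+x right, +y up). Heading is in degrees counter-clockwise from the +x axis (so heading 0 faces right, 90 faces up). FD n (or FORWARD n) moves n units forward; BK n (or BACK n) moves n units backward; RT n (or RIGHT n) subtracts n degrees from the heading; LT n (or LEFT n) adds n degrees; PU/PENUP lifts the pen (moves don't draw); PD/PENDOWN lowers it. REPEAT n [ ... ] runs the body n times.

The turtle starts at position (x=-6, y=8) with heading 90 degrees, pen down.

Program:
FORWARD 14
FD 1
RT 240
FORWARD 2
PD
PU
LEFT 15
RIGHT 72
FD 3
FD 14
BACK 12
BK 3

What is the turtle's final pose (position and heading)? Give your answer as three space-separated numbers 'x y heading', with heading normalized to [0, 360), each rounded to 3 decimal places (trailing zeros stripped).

Answer: -9.514 22.908 153

Derivation:
Executing turtle program step by step:
Start: pos=(-6,8), heading=90, pen down
FD 14: (-6,8) -> (-6,22) [heading=90, draw]
FD 1: (-6,22) -> (-6,23) [heading=90, draw]
RT 240: heading 90 -> 210
FD 2: (-6,23) -> (-7.732,22) [heading=210, draw]
PD: pen down
PU: pen up
LT 15: heading 210 -> 225
RT 72: heading 225 -> 153
FD 3: (-7.732,22) -> (-10.405,23.362) [heading=153, move]
FD 14: (-10.405,23.362) -> (-22.879,29.718) [heading=153, move]
BK 12: (-22.879,29.718) -> (-12.187,24.27) [heading=153, move]
BK 3: (-12.187,24.27) -> (-9.514,22.908) [heading=153, move]
Final: pos=(-9.514,22.908), heading=153, 3 segment(s) drawn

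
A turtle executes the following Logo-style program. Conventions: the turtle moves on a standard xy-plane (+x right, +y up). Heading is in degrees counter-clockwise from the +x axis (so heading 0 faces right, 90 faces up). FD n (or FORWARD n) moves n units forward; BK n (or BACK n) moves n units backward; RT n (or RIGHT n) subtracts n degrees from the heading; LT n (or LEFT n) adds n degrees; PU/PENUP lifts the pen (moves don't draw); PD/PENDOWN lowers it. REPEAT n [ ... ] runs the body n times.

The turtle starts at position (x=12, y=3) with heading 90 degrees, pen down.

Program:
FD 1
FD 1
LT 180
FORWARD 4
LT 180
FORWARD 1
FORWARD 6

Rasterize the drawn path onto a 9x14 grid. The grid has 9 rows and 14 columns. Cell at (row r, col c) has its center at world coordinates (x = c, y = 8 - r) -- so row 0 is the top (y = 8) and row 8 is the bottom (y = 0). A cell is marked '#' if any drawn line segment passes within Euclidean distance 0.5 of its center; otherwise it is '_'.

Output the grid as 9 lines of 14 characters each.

Segment 0: (12,3) -> (12,4)
Segment 1: (12,4) -> (12,5)
Segment 2: (12,5) -> (12,1)
Segment 3: (12,1) -> (12,2)
Segment 4: (12,2) -> (12,8)

Answer: ____________#_
____________#_
____________#_
____________#_
____________#_
____________#_
____________#_
____________#_
______________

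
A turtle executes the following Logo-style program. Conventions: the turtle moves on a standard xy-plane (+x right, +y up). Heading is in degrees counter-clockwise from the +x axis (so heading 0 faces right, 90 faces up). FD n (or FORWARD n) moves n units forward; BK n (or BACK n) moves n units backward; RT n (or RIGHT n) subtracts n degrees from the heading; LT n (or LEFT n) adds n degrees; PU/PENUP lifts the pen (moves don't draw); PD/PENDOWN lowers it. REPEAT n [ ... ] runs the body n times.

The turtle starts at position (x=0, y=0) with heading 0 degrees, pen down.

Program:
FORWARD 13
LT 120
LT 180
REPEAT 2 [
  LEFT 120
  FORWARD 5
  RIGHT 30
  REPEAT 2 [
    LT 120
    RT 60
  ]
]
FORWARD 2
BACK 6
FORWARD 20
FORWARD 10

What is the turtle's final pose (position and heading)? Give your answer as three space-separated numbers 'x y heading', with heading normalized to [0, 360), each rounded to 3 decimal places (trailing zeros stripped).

Executing turtle program step by step:
Start: pos=(0,0), heading=0, pen down
FD 13: (0,0) -> (13,0) [heading=0, draw]
LT 120: heading 0 -> 120
LT 180: heading 120 -> 300
REPEAT 2 [
  -- iteration 1/2 --
  LT 120: heading 300 -> 60
  FD 5: (13,0) -> (15.5,4.33) [heading=60, draw]
  RT 30: heading 60 -> 30
  REPEAT 2 [
    -- iteration 1/2 --
    LT 120: heading 30 -> 150
    RT 60: heading 150 -> 90
    -- iteration 2/2 --
    LT 120: heading 90 -> 210
    RT 60: heading 210 -> 150
  ]
  -- iteration 2/2 --
  LT 120: heading 150 -> 270
  FD 5: (15.5,4.33) -> (15.5,-0.67) [heading=270, draw]
  RT 30: heading 270 -> 240
  REPEAT 2 [
    -- iteration 1/2 --
    LT 120: heading 240 -> 0
    RT 60: heading 0 -> 300
    -- iteration 2/2 --
    LT 120: heading 300 -> 60
    RT 60: heading 60 -> 0
  ]
]
FD 2: (15.5,-0.67) -> (17.5,-0.67) [heading=0, draw]
BK 6: (17.5,-0.67) -> (11.5,-0.67) [heading=0, draw]
FD 20: (11.5,-0.67) -> (31.5,-0.67) [heading=0, draw]
FD 10: (31.5,-0.67) -> (41.5,-0.67) [heading=0, draw]
Final: pos=(41.5,-0.67), heading=0, 7 segment(s) drawn

Answer: 41.5 -0.67 0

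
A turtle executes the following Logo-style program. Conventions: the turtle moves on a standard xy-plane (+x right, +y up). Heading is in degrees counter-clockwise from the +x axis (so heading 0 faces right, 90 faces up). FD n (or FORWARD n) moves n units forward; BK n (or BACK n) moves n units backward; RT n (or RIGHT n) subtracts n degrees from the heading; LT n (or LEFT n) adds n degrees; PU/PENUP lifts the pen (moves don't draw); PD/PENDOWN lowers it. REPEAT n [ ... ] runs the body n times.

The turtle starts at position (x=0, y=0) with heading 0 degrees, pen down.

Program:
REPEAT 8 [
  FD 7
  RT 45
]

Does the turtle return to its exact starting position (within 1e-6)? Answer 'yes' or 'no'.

Answer: yes

Derivation:
Executing turtle program step by step:
Start: pos=(0,0), heading=0, pen down
REPEAT 8 [
  -- iteration 1/8 --
  FD 7: (0,0) -> (7,0) [heading=0, draw]
  RT 45: heading 0 -> 315
  -- iteration 2/8 --
  FD 7: (7,0) -> (11.95,-4.95) [heading=315, draw]
  RT 45: heading 315 -> 270
  -- iteration 3/8 --
  FD 7: (11.95,-4.95) -> (11.95,-11.95) [heading=270, draw]
  RT 45: heading 270 -> 225
  -- iteration 4/8 --
  FD 7: (11.95,-11.95) -> (7,-16.899) [heading=225, draw]
  RT 45: heading 225 -> 180
  -- iteration 5/8 --
  FD 7: (7,-16.899) -> (0,-16.899) [heading=180, draw]
  RT 45: heading 180 -> 135
  -- iteration 6/8 --
  FD 7: (0,-16.899) -> (-4.95,-11.95) [heading=135, draw]
  RT 45: heading 135 -> 90
  -- iteration 7/8 --
  FD 7: (-4.95,-11.95) -> (-4.95,-4.95) [heading=90, draw]
  RT 45: heading 90 -> 45
  -- iteration 8/8 --
  FD 7: (-4.95,-4.95) -> (0,0) [heading=45, draw]
  RT 45: heading 45 -> 0
]
Final: pos=(0,0), heading=0, 8 segment(s) drawn

Start position: (0, 0)
Final position: (0, 0)
Distance = 0; < 1e-6 -> CLOSED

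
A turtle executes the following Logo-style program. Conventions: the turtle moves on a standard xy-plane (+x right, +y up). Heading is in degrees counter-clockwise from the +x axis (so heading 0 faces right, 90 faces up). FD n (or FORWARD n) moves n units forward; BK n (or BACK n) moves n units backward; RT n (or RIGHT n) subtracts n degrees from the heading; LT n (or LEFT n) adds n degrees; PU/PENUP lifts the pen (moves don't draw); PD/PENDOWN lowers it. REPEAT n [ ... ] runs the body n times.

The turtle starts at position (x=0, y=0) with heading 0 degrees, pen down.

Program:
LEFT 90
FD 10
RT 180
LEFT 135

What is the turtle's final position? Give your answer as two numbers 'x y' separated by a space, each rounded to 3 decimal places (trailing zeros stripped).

Answer: 0 10

Derivation:
Executing turtle program step by step:
Start: pos=(0,0), heading=0, pen down
LT 90: heading 0 -> 90
FD 10: (0,0) -> (0,10) [heading=90, draw]
RT 180: heading 90 -> 270
LT 135: heading 270 -> 45
Final: pos=(0,10), heading=45, 1 segment(s) drawn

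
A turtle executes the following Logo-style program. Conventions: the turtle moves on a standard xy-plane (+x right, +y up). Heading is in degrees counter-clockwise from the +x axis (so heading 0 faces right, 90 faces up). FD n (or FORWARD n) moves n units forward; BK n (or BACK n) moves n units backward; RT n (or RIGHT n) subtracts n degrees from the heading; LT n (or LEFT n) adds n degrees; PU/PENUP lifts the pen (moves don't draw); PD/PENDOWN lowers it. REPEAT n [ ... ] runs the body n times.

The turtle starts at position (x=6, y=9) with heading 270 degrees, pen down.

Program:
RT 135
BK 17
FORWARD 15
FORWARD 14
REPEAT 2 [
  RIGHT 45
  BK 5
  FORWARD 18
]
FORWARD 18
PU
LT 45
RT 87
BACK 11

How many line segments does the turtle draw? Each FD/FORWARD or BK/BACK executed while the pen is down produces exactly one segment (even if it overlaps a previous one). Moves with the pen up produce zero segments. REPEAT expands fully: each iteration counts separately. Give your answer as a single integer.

Answer: 8

Derivation:
Executing turtle program step by step:
Start: pos=(6,9), heading=270, pen down
RT 135: heading 270 -> 135
BK 17: (6,9) -> (18.021,-3.021) [heading=135, draw]
FD 15: (18.021,-3.021) -> (7.414,7.586) [heading=135, draw]
FD 14: (7.414,7.586) -> (-2.485,17.485) [heading=135, draw]
REPEAT 2 [
  -- iteration 1/2 --
  RT 45: heading 135 -> 90
  BK 5: (-2.485,17.485) -> (-2.485,12.485) [heading=90, draw]
  FD 18: (-2.485,12.485) -> (-2.485,30.485) [heading=90, draw]
  -- iteration 2/2 --
  RT 45: heading 90 -> 45
  BK 5: (-2.485,30.485) -> (-6.021,26.95) [heading=45, draw]
  FD 18: (-6.021,26.95) -> (6.707,39.678) [heading=45, draw]
]
FD 18: (6.707,39.678) -> (19.435,52.406) [heading=45, draw]
PU: pen up
LT 45: heading 45 -> 90
RT 87: heading 90 -> 3
BK 11: (19.435,52.406) -> (8.45,51.83) [heading=3, move]
Final: pos=(8.45,51.83), heading=3, 8 segment(s) drawn
Segments drawn: 8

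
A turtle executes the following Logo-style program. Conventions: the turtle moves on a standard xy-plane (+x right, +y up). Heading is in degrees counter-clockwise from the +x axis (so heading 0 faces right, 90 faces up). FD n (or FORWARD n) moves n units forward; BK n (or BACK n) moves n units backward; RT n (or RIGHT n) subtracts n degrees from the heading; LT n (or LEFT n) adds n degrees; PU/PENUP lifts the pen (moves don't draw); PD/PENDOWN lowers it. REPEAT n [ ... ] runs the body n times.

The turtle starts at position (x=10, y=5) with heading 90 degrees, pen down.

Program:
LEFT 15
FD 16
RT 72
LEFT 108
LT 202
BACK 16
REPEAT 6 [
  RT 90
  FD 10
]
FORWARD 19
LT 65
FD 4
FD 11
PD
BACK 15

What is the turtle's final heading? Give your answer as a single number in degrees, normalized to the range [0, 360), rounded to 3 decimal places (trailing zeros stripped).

Executing turtle program step by step:
Start: pos=(10,5), heading=90, pen down
LT 15: heading 90 -> 105
FD 16: (10,5) -> (5.859,20.455) [heading=105, draw]
RT 72: heading 105 -> 33
LT 108: heading 33 -> 141
LT 202: heading 141 -> 343
BK 16: (5.859,20.455) -> (-9.442,25.133) [heading=343, draw]
REPEAT 6 [
  -- iteration 1/6 --
  RT 90: heading 343 -> 253
  FD 10: (-9.442,25.133) -> (-12.366,15.57) [heading=253, draw]
  -- iteration 2/6 --
  RT 90: heading 253 -> 163
  FD 10: (-12.366,15.57) -> (-21.929,18.493) [heading=163, draw]
  -- iteration 3/6 --
  RT 90: heading 163 -> 73
  FD 10: (-21.929,18.493) -> (-19.005,28.056) [heading=73, draw]
  -- iteration 4/6 --
  RT 90: heading 73 -> 343
  FD 10: (-19.005,28.056) -> (-9.442,25.133) [heading=343, draw]
  -- iteration 5/6 --
  RT 90: heading 343 -> 253
  FD 10: (-9.442,25.133) -> (-12.366,15.57) [heading=253, draw]
  -- iteration 6/6 --
  RT 90: heading 253 -> 163
  FD 10: (-12.366,15.57) -> (-21.929,18.493) [heading=163, draw]
]
FD 19: (-21.929,18.493) -> (-40.099,24.048) [heading=163, draw]
LT 65: heading 163 -> 228
FD 4: (-40.099,24.048) -> (-42.775,21.076) [heading=228, draw]
FD 11: (-42.775,21.076) -> (-50.135,12.901) [heading=228, draw]
PD: pen down
BK 15: (-50.135,12.901) -> (-40.099,24.048) [heading=228, draw]
Final: pos=(-40.099,24.048), heading=228, 12 segment(s) drawn

Answer: 228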